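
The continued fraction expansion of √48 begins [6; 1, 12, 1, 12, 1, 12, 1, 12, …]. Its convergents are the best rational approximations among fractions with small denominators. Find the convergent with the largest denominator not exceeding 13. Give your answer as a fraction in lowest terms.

List convergents until the denominator exceeds the bound:
a_0 = 6: 6/1  (≤ bound)
a_1 = 1: 7/1  (≤ bound)
a_2 = 12: 90/13  (≤ bound)
a_3 = 1: 97/14  (> 13, stop)

90/13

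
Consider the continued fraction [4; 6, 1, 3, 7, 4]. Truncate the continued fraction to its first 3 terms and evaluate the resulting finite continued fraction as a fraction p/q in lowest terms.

Start with 1.
6 + 1/(1/1) = 6 + 1/1 = 7/1
4 + 1/(7/1) = 4 + 1/7 = 29/7

29/7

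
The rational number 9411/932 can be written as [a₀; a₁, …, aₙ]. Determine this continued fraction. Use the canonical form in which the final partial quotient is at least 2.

[10; 10, 4, 7, 3]

Apply division with remainder until the remainder is 0:
9411 ÷ 932 → quotient 10, remainder 91
932 ÷ 91 → quotient 10, remainder 22
91 ÷ 22 → quotient 4, remainder 3
22 ÷ 3 → quotient 7, remainder 1
3 ÷ 1 → quotient 3, remainder 0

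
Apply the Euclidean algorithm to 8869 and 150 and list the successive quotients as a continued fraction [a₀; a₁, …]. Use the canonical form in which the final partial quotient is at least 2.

[59; 7, 1, 8, 2]

⌊8869/150⌋ = 59, remainder 19
⌊150/19⌋ = 7, remainder 17
⌊19/17⌋ = 1, remainder 2
⌊17/2⌋ = 8, remainder 1
⌊2/1⌋ = 2, remainder 0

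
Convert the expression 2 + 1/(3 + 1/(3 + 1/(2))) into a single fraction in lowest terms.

53/23

Start with 2.
3 + 1/(2/1) = 3 + 1/2 = 7/2
3 + 1/(7/2) = 3 + 2/7 = 23/7
2 + 1/(23/7) = 2 + 7/23 = 53/23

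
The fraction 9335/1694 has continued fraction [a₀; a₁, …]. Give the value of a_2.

1

⌊9335/1694⌋ = 5, remainder 865
⌊1694/865⌋ = 1, remainder 829
⌊865/829⌋ = 1, remainder 36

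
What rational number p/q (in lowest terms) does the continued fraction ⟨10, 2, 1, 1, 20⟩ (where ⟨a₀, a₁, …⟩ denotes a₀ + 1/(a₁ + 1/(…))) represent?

Start with 20.
1 + 1/(20/1) = 1 + 1/20 = 21/20
1 + 1/(21/20) = 1 + 20/21 = 41/21
2 + 1/(41/21) = 2 + 21/41 = 103/41
10 + 1/(103/41) = 10 + 41/103 = 1071/103

1071/103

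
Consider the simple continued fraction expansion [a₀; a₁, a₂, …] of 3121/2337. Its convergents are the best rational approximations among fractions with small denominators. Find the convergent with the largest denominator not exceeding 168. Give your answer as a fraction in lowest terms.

207/155

a_0 = 1: 1/1  (≤ bound)
a_1 = 2: 3/2  (≤ bound)
a_2 = 1: 4/3  (≤ bound)
a_3 = 51: 207/155  (≤ bound)
a_4 = 3: 625/468  (> 168, stop)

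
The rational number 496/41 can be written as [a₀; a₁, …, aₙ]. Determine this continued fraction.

[12; 10, 4]

496 ÷ 41 → quotient 12, remainder 4
41 ÷ 4 → quotient 10, remainder 1
4 ÷ 1 → quotient 4, remainder 0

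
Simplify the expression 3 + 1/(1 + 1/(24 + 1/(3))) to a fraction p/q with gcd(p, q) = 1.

301/76

a_0 = 3: 3/1
a_1 = 1: 4/1
a_2 = 24: 99/25
a_3 = 3: 301/76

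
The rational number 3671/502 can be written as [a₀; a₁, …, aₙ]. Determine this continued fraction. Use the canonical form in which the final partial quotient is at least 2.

[7; 3, 5, 15, 2]

Apply division with remainder until the remainder is 0:
3671 = 7·502 + 157, so a_0 = 7
502 = 3·157 + 31, so a_1 = 3
157 = 5·31 + 2, so a_2 = 5
31 = 15·2 + 1, so a_3 = 15
2 = 2·1 + 0, so a_4 = 2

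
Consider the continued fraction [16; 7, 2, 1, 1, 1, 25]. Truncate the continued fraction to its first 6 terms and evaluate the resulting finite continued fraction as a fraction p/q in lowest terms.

952/59

Use the convergent recurrence hₖ = aₖ·hₖ₋₁ + hₖ₋₂ (and likewise for the denominators kₖ):
a_0 = 16: 16/1
a_1 = 7: 113/7
a_2 = 2: 242/15
a_3 = 1: 355/22
a_4 = 1: 597/37
a_5 = 1: 952/59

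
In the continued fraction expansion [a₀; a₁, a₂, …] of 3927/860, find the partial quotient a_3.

3

⌊3927/860⌋ = 4, remainder 487
⌊860/487⌋ = 1, remainder 373
⌊487/373⌋ = 1, remainder 114
⌊373/114⌋ = 3, remainder 31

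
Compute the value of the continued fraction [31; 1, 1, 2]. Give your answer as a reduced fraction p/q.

a_0 = 31: 31/1
a_1 = 1: 32/1
a_2 = 1: 63/2
a_3 = 2: 158/5

158/5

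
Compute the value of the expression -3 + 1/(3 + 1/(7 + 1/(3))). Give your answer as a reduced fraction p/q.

Start with 3.
7 + 1/(3/1) = 7 + 1/3 = 22/3
3 + 1/(22/3) = 3 + 3/22 = 69/22
-3 + 1/(69/22) = -3 + 22/69 = -185/69

-185/69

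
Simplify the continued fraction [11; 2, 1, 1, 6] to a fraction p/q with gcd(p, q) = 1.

376/33

a_0 = 11: 11/1
a_1 = 2: 23/2
a_2 = 1: 34/3
a_3 = 1: 57/5
a_4 = 6: 376/33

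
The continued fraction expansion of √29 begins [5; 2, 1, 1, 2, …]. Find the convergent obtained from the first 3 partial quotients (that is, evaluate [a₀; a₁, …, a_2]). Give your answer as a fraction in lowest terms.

16/3

Compute successive convergents:
a_0 = 5: 5/1
a_1 = 2: 11/2
a_2 = 1: 16/3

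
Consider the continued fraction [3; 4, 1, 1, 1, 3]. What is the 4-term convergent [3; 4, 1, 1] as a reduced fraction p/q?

29/9

a_0 = 3: 3/1
a_1 = 4: 13/4
a_2 = 1: 16/5
a_3 = 1: 29/9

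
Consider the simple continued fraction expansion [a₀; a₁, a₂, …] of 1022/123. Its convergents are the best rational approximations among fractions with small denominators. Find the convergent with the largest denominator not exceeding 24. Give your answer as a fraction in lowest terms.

List convergents until the denominator exceeds the bound:
a_0 = 8: 8/1  (≤ bound)
a_1 = 3: 25/3  (≤ bound)
a_2 = 4: 108/13  (≤ bound)
a_3 = 4: 457/55  (> 24, stop)

108/13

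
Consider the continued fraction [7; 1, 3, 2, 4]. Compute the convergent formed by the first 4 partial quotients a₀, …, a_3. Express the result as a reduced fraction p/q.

70/9

a_0 = 7: 7/1
a_1 = 1: 8/1
a_2 = 3: 31/4
a_3 = 2: 70/9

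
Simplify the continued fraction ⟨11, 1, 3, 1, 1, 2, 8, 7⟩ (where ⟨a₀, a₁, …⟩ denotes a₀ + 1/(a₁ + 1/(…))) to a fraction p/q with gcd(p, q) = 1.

Starting at the tail and folding back:
Start with 7.
8 + 1/(7/1) = 8 + 1/7 = 57/7
2 + 1/(57/7) = 2 + 7/57 = 121/57
1 + 1/(121/57) = 1 + 57/121 = 178/121
1 + 1/(178/121) = 1 + 121/178 = 299/178
3 + 1/(299/178) = 3 + 178/299 = 1075/299
1 + 1/(1075/299) = 1 + 299/1075 = 1374/1075
11 + 1/(1374/1075) = 11 + 1075/1374 = 16189/1374

16189/1374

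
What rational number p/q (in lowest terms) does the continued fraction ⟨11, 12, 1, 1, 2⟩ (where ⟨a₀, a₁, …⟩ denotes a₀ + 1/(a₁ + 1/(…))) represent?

698/63

Use the convergent recurrence hₖ = aₖ·hₖ₋₁ + hₖ₋₂ (and likewise for the denominators kₖ):
a_0 = 11: 11/1
a_1 = 12: 133/12
a_2 = 1: 144/13
a_3 = 1: 277/25
a_4 = 2: 698/63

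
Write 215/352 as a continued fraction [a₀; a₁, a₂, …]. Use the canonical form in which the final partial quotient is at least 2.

[0; 1, 1, 1, 1, 3, 9, 2]

215 ÷ 352 → quotient 0, remainder 215
352 ÷ 215 → quotient 1, remainder 137
215 ÷ 137 → quotient 1, remainder 78
137 ÷ 78 → quotient 1, remainder 59
78 ÷ 59 → quotient 1, remainder 19
59 ÷ 19 → quotient 3, remainder 2
19 ÷ 2 → quotient 9, remainder 1
2 ÷ 1 → quotient 2, remainder 0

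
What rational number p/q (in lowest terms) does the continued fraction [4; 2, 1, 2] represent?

35/8

Start with 2.
1 + 1/(2/1) = 1 + 1/2 = 3/2
2 + 1/(3/2) = 2 + 2/3 = 8/3
4 + 1/(8/3) = 4 + 3/8 = 35/8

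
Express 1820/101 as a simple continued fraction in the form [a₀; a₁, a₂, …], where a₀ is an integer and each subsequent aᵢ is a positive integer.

[18; 50, 2]

1820 = 18·101 + 2, so a_0 = 18
101 = 50·2 + 1, so a_1 = 50
2 = 2·1 + 0, so a_2 = 2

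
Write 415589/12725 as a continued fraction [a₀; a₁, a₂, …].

[32; 1, 1, 1, 14, 3, 9, 10]

415589 ÷ 12725 → quotient 32, remainder 8389
12725 ÷ 8389 → quotient 1, remainder 4336
8389 ÷ 4336 → quotient 1, remainder 4053
4336 ÷ 4053 → quotient 1, remainder 283
4053 ÷ 283 → quotient 14, remainder 91
283 ÷ 91 → quotient 3, remainder 10
91 ÷ 10 → quotient 9, remainder 1
10 ÷ 1 → quotient 10, remainder 0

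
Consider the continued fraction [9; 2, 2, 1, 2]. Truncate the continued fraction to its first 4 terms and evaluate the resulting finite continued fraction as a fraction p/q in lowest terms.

66/7

Start with 1.
2 + 1/(1/1) = 2 + 1/1 = 3/1
2 + 1/(3/1) = 2 + 1/3 = 7/3
9 + 1/(7/3) = 9 + 3/7 = 66/7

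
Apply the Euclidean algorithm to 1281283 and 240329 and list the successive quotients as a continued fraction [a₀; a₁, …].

1281283 ÷ 240329 → quotient 5, remainder 79638
240329 ÷ 79638 → quotient 3, remainder 1415
79638 ÷ 1415 → quotient 56, remainder 398
1415 ÷ 398 → quotient 3, remainder 221
398 ÷ 221 → quotient 1, remainder 177
221 ÷ 177 → quotient 1, remainder 44
177 ÷ 44 → quotient 4, remainder 1
44 ÷ 1 → quotient 44, remainder 0

[5; 3, 56, 3, 1, 1, 4, 44]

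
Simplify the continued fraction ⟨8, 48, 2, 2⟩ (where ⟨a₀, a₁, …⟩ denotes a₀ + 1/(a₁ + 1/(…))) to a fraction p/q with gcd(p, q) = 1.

1941/242

a_0 = 8: 8/1
a_1 = 48: 385/48
a_2 = 2: 778/97
a_3 = 2: 1941/242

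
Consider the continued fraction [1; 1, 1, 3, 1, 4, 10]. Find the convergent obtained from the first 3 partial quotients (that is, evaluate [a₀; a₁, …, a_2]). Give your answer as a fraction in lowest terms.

3/2

Use the convergent recurrence hₖ = aₖ·hₖ₋₁ + hₖ₋₂ (and likewise for the denominators kₖ):
a_0 = 1: 1/1
a_1 = 1: 2/1
a_2 = 1: 3/2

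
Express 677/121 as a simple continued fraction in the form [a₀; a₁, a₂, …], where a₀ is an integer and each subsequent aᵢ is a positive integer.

[5; 1, 1, 2, 7, 1, 2]

Run the Euclidean algorithm, recording each quotient:
677 ÷ 121 → quotient 5, remainder 72
121 ÷ 72 → quotient 1, remainder 49
72 ÷ 49 → quotient 1, remainder 23
49 ÷ 23 → quotient 2, remainder 3
23 ÷ 3 → quotient 7, remainder 2
3 ÷ 2 → quotient 1, remainder 1
2 ÷ 1 → quotient 2, remainder 0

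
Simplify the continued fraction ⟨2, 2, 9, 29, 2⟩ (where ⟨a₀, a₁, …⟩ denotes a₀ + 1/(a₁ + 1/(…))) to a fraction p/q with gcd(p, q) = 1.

a_0 = 2: 2/1
a_1 = 2: 5/2
a_2 = 9: 47/19
a_3 = 29: 1368/553
a_4 = 2: 2783/1125

2783/1125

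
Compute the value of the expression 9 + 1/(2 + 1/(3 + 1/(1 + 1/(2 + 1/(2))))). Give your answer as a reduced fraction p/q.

Start with 2.
2 + 1/(2/1) = 2 + 1/2 = 5/2
1 + 1/(5/2) = 1 + 2/5 = 7/5
3 + 1/(7/5) = 3 + 5/7 = 26/7
2 + 1/(26/7) = 2 + 7/26 = 59/26
9 + 1/(59/26) = 9 + 26/59 = 557/59

557/59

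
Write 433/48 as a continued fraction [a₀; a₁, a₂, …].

[9; 48]

⌊433/48⌋ = 9, remainder 1
⌊48/1⌋ = 48, remainder 0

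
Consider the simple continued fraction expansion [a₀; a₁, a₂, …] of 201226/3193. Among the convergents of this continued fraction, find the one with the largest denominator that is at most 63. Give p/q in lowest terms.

3025/48

a_0 = 63: 63/1  (≤ bound)
a_1 = 47: 2962/47  (≤ bound)
a_2 = 1: 3025/48  (≤ bound)
a_3 = 1: 5987/95  (> 63, stop)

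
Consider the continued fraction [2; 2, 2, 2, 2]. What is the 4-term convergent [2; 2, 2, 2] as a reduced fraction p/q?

29/12

Use the convergent recurrence hₖ = aₖ·hₖ₋₁ + hₖ₋₂ (and likewise for the denominators kₖ):
a_0 = 2: 2/1
a_1 = 2: 5/2
a_2 = 2: 12/5
a_3 = 2: 29/12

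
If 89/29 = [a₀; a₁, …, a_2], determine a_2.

2

Run the Euclidean algorithm, recording each quotient:
⌊89/29⌋ = 3, remainder 2
⌊29/2⌋ = 14, remainder 1
⌊2/1⌋ = 2, remainder 0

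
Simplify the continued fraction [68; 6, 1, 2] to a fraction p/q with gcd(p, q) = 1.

1363/20

Start with 2.
1 + 1/(2/1) = 1 + 1/2 = 3/2
6 + 1/(3/2) = 6 + 2/3 = 20/3
68 + 1/(20/3) = 68 + 3/20 = 1363/20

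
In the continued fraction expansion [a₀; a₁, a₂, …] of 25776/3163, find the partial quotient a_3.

2

⌊25776/3163⌋ = 8, remainder 472
⌊3163/472⌋ = 6, remainder 331
⌊472/331⌋ = 1, remainder 141
⌊331/141⌋ = 2, remainder 49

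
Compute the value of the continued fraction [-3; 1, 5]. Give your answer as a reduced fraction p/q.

a_0 = -3: -3/1
a_1 = 1: -2/1
a_2 = 5: -13/6

-13/6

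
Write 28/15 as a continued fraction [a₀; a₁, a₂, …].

[1; 1, 6, 2]

28 = 1·15 + 13, so a_0 = 1
15 = 1·13 + 2, so a_1 = 1
13 = 6·2 + 1, so a_2 = 6
2 = 2·1 + 0, so a_3 = 2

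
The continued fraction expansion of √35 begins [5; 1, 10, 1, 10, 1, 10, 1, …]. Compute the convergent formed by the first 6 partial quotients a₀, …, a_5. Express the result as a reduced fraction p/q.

846/143

a_0 = 5: 5/1
a_1 = 1: 6/1
a_2 = 10: 65/11
a_3 = 1: 71/12
a_4 = 10: 775/131
a_5 = 1: 846/143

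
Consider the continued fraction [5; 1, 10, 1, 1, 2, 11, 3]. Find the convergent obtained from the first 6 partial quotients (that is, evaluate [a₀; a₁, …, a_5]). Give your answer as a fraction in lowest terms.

Start with 2.
1 + 1/(2/1) = 1 + 1/2 = 3/2
1 + 1/(3/2) = 1 + 2/3 = 5/3
10 + 1/(5/3) = 10 + 3/5 = 53/5
1 + 1/(53/5) = 1 + 5/53 = 58/53
5 + 1/(58/53) = 5 + 53/58 = 343/58

343/58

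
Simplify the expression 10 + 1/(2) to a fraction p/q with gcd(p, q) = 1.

Build up convergents one term at a time:
a_0 = 10: 10/1
a_1 = 2: 21/2

21/2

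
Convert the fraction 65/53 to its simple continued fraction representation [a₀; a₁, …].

65 ÷ 53 → quotient 1, remainder 12
53 ÷ 12 → quotient 4, remainder 5
12 ÷ 5 → quotient 2, remainder 2
5 ÷ 2 → quotient 2, remainder 1
2 ÷ 1 → quotient 2, remainder 0

[1; 4, 2, 2, 2]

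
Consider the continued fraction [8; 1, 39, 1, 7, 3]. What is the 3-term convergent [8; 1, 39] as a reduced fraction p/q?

359/40

Build up convergents one term at a time:
a_0 = 8: 8/1
a_1 = 1: 9/1
a_2 = 39: 359/40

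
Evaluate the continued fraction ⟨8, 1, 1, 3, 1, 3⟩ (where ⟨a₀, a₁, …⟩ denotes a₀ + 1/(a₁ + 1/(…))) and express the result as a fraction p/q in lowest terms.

291/34

a_0 = 8: 8/1
a_1 = 1: 9/1
a_2 = 1: 17/2
a_3 = 3: 60/7
a_4 = 1: 77/9
a_5 = 3: 291/34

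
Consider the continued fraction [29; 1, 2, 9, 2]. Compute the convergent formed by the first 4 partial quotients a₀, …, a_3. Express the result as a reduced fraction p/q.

Start with 9.
2 + 1/(9/1) = 2 + 1/9 = 19/9
1 + 1/(19/9) = 1 + 9/19 = 28/19
29 + 1/(28/19) = 29 + 19/28 = 831/28

831/28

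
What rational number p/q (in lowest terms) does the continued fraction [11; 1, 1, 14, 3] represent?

1025/89

a_0 = 11: 11/1
a_1 = 1: 12/1
a_2 = 1: 23/2
a_3 = 14: 334/29
a_4 = 3: 1025/89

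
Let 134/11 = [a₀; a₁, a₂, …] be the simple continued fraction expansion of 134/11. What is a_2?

2

134 ÷ 11 → quotient 12, remainder 2
11 ÷ 2 → quotient 5, remainder 1
2 ÷ 1 → quotient 2, remainder 0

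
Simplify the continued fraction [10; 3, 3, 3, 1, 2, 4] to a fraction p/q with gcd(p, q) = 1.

Work from the innermost term outward:
Start with 4.
2 + 1/(4/1) = 2 + 1/4 = 9/4
1 + 1/(9/4) = 1 + 4/9 = 13/9
3 + 1/(13/9) = 3 + 9/13 = 48/13
3 + 1/(48/13) = 3 + 13/48 = 157/48
3 + 1/(157/48) = 3 + 48/157 = 519/157
10 + 1/(519/157) = 10 + 157/519 = 5347/519

5347/519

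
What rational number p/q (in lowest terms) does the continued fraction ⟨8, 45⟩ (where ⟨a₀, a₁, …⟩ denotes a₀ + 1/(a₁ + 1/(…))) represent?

361/45

Compute successive convergents:
a_0 = 8: 8/1
a_1 = 45: 361/45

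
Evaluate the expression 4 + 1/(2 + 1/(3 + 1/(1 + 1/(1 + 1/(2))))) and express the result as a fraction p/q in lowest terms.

Use the convergent recurrence hₖ = aₖ·hₖ₋₁ + hₖ₋₂ (and likewise for the denominators kₖ):
a_0 = 4: 4/1
a_1 = 2: 9/2
a_2 = 3: 31/7
a_3 = 1: 40/9
a_4 = 1: 71/16
a_5 = 2: 182/41

182/41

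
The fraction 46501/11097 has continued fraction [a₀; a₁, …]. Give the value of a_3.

1

Apply division with remainder until the remainder is 0:
46501 ÷ 11097 → quotient 4, remainder 2113
11097 ÷ 2113 → quotient 5, remainder 532
2113 ÷ 532 → quotient 3, remainder 517
532 ÷ 517 → quotient 1, remainder 15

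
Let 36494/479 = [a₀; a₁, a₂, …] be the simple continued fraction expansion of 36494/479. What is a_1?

Repeatedly divide and take the remainder:
⌊36494/479⌋ = 76, remainder 90
⌊479/90⌋ = 5, remainder 29

5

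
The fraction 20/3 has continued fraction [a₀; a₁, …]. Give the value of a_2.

⌊20/3⌋ = 6, remainder 2
⌊3/2⌋ = 1, remainder 1
⌊2/1⌋ = 2, remainder 0

2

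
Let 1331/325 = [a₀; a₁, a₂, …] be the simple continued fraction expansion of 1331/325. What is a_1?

Apply division with remainder until the remainder is 0:
⌊1331/325⌋ = 4, remainder 31
⌊325/31⌋ = 10, remainder 15

10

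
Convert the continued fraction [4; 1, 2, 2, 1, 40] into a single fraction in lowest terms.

1913/407

Start with 40.
1 + 1/(40/1) = 1 + 1/40 = 41/40
2 + 1/(41/40) = 2 + 40/41 = 122/41
2 + 1/(122/41) = 2 + 41/122 = 285/122
1 + 1/(285/122) = 1 + 122/285 = 407/285
4 + 1/(407/285) = 4 + 285/407 = 1913/407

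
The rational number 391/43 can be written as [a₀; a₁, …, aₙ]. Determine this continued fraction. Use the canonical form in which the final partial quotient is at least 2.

[9; 10, 1, 3]

Run the Euclidean algorithm, recording each quotient:
391 ÷ 43 → quotient 9, remainder 4
43 ÷ 4 → quotient 10, remainder 3
4 ÷ 3 → quotient 1, remainder 1
3 ÷ 1 → quotient 3, remainder 0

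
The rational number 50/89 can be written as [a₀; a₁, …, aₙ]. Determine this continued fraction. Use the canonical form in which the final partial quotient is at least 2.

[0; 1, 1, 3, 1, 1, 5]

Run the Euclidean algorithm, recording each quotient:
50 = 0·89 + 50, so a_0 = 0
89 = 1·50 + 39, so a_1 = 1
50 = 1·39 + 11, so a_2 = 1
39 = 3·11 + 6, so a_3 = 3
11 = 1·6 + 5, so a_4 = 1
6 = 1·5 + 1, so a_5 = 1
5 = 5·1 + 0, so a_6 = 5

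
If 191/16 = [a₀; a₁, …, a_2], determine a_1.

191 ÷ 16 → quotient 11, remainder 15
16 ÷ 15 → quotient 1, remainder 1

1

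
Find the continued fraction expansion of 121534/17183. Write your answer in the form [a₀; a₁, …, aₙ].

[7; 13, 1, 2, 2, 25, 7]

Repeatedly divide and take the remainder:
121534 ÷ 17183 → quotient 7, remainder 1253
17183 ÷ 1253 → quotient 13, remainder 894
1253 ÷ 894 → quotient 1, remainder 359
894 ÷ 359 → quotient 2, remainder 176
359 ÷ 176 → quotient 2, remainder 7
176 ÷ 7 → quotient 25, remainder 1
7 ÷ 1 → quotient 7, remainder 0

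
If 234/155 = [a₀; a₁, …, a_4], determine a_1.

⌊234/155⌋ = 1, remainder 79
⌊155/79⌋ = 1, remainder 76

1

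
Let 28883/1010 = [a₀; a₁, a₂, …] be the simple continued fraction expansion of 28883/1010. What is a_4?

Apply division with remainder until the remainder is 0:
28883 ÷ 1010 → quotient 28, remainder 603
1010 ÷ 603 → quotient 1, remainder 407
603 ÷ 407 → quotient 1, remainder 196
407 ÷ 196 → quotient 2, remainder 15
196 ÷ 15 → quotient 13, remainder 1

13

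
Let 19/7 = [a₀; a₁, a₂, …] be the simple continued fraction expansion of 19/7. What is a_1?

Run the Euclidean algorithm, recording each quotient:
19 ÷ 7 → quotient 2, remainder 5
7 ÷ 5 → quotient 1, remainder 2

1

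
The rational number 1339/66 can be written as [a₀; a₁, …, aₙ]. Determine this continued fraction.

[20; 3, 2, 9]

Run the Euclidean algorithm, recording each quotient:
1339 = 20·66 + 19, so a_0 = 20
66 = 3·19 + 9, so a_1 = 3
19 = 2·9 + 1, so a_2 = 2
9 = 9·1 + 0, so a_3 = 9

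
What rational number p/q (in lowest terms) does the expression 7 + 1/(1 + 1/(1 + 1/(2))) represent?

38/5

Start with 2.
1 + 1/(2/1) = 1 + 1/2 = 3/2
1 + 1/(3/2) = 1 + 2/3 = 5/3
7 + 1/(5/3) = 7 + 3/5 = 38/5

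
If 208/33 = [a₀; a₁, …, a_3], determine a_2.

Repeatedly divide and take the remainder:
208 ÷ 33 → quotient 6, remainder 10
33 ÷ 10 → quotient 3, remainder 3
10 ÷ 3 → quotient 3, remainder 1

3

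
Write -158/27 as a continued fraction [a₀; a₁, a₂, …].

-158 ÷ 27 → quotient -6, remainder 4
27 ÷ 4 → quotient 6, remainder 3
4 ÷ 3 → quotient 1, remainder 1
3 ÷ 1 → quotient 3, remainder 0

[-6; 6, 1, 3]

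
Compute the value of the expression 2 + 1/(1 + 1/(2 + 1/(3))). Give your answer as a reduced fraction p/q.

Build up convergents one term at a time:
a_0 = 2: 2/1
a_1 = 1: 3/1
a_2 = 2: 8/3
a_3 = 3: 27/10

27/10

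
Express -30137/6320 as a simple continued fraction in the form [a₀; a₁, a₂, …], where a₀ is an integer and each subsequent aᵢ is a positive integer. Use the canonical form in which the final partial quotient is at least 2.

-30137 = -5·6320 + 1463, so a_0 = -5
6320 = 4·1463 + 468, so a_1 = 4
1463 = 3·468 + 59, so a_2 = 3
468 = 7·59 + 55, so a_3 = 7
59 = 1·55 + 4, so a_4 = 1
55 = 13·4 + 3, so a_5 = 13
4 = 1·3 + 1, so a_6 = 1
3 = 3·1 + 0, so a_7 = 3

[-5; 4, 3, 7, 1, 13, 1, 3]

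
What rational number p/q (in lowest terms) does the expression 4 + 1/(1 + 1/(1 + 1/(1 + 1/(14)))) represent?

Work from the innermost term outward:
Start with 14.
1 + 1/(14/1) = 1 + 1/14 = 15/14
1 + 1/(15/14) = 1 + 14/15 = 29/15
1 + 1/(29/15) = 1 + 15/29 = 44/29
4 + 1/(44/29) = 4 + 29/44 = 205/44

205/44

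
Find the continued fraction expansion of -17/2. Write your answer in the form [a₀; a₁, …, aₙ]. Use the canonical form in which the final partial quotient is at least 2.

[-9; 2]

⌊-17/2⌋ = -9, remainder 1
⌊2/1⌋ = 2, remainder 0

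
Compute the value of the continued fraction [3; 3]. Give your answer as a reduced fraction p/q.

Compute successive convergents:
a_0 = 3: 3/1
a_1 = 3: 10/3

10/3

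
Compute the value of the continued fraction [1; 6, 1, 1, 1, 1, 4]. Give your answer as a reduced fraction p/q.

175/152

Work from the innermost term outward:
Start with 4.
1 + 1/(4/1) = 1 + 1/4 = 5/4
1 + 1/(5/4) = 1 + 4/5 = 9/5
1 + 1/(9/5) = 1 + 5/9 = 14/9
1 + 1/(14/9) = 1 + 9/14 = 23/14
6 + 1/(23/14) = 6 + 14/23 = 152/23
1 + 1/(152/23) = 1 + 23/152 = 175/152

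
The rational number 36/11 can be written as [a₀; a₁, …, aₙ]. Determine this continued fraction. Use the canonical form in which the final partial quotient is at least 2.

Apply division with remainder until the remainder is 0:
⌊36/11⌋ = 3, remainder 3
⌊11/3⌋ = 3, remainder 2
⌊3/2⌋ = 1, remainder 1
⌊2/1⌋ = 2, remainder 0

[3; 3, 1, 2]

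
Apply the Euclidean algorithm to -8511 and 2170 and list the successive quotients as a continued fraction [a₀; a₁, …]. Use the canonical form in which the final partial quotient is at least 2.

Run the Euclidean algorithm, recording each quotient:
-8511 ÷ 2170 → quotient -4, remainder 169
2170 ÷ 169 → quotient 12, remainder 142
169 ÷ 142 → quotient 1, remainder 27
142 ÷ 27 → quotient 5, remainder 7
27 ÷ 7 → quotient 3, remainder 6
7 ÷ 6 → quotient 1, remainder 1
6 ÷ 1 → quotient 6, remainder 0

[-4; 12, 1, 5, 3, 1, 6]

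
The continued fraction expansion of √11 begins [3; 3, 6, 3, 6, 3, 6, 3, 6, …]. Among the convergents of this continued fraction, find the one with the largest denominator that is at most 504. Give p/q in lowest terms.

1257/379

a_0 = 3: 3/1  (≤ bound)
a_1 = 3: 10/3  (≤ bound)
a_2 = 6: 63/19  (≤ bound)
a_3 = 3: 199/60  (≤ bound)
a_4 = 6: 1257/379  (≤ bound)
a_5 = 3: 3970/1197  (> 504, stop)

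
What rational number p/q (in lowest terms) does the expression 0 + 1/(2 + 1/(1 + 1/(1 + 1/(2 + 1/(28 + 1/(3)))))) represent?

431/1120

Start with 3.
28 + 1/(3/1) = 28 + 1/3 = 85/3
2 + 1/(85/3) = 2 + 3/85 = 173/85
1 + 1/(173/85) = 1 + 85/173 = 258/173
1 + 1/(258/173) = 1 + 173/258 = 431/258
2 + 1/(431/258) = 2 + 258/431 = 1120/431
0 + 1/(1120/431) = 0 + 431/1120 = 431/1120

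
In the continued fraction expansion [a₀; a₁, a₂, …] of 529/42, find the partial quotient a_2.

Repeatedly divide and take the remainder:
529 = 12·42 + 25, so a_0 = 12
42 = 1·25 + 17, so a_1 = 1
25 = 1·17 + 8, so a_2 = 1

1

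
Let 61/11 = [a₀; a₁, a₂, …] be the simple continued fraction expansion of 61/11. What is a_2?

Repeatedly divide and take the remainder:
61 = 5·11 + 6, so a_0 = 5
11 = 1·6 + 5, so a_1 = 1
6 = 1·5 + 1, so a_2 = 1

1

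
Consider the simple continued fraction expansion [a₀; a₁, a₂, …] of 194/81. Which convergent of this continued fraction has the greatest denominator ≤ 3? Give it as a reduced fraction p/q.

7/3

a_0 = 2: 2/1  (≤ bound)
a_1 = 2: 5/2  (≤ bound)
a_2 = 1: 7/3  (≤ bound)
a_3 = 1: 12/5  (> 3, stop)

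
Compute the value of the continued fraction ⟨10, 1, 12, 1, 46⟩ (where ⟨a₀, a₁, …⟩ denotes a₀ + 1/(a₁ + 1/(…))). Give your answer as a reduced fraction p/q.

7180/657

a_0 = 10: 10/1
a_1 = 1: 11/1
a_2 = 12: 142/13
a_3 = 1: 153/14
a_4 = 46: 7180/657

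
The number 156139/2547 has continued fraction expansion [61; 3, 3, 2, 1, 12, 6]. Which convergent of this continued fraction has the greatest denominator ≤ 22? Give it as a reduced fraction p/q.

List convergents until the denominator exceeds the bound:
a_0 = 61: 61/1  (≤ bound)
a_1 = 3: 184/3  (≤ bound)
a_2 = 3: 613/10  (≤ bound)
a_3 = 2: 1410/23  (> 22, stop)

613/10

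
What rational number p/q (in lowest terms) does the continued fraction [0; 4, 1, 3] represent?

a_0 = 0: 0/1
a_1 = 4: 1/4
a_2 = 1: 1/5
a_3 = 3: 4/19

4/19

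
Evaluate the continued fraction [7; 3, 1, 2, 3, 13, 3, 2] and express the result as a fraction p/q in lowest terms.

25577/3518

Start with 2.
3 + 1/(2/1) = 3 + 1/2 = 7/2
13 + 1/(7/2) = 13 + 2/7 = 93/7
3 + 1/(93/7) = 3 + 7/93 = 286/93
2 + 1/(286/93) = 2 + 93/286 = 665/286
1 + 1/(665/286) = 1 + 286/665 = 951/665
3 + 1/(951/665) = 3 + 665/951 = 3518/951
7 + 1/(3518/951) = 7 + 951/3518 = 25577/3518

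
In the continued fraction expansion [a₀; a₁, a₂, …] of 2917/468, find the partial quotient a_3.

⌊2917/468⌋ = 6, remainder 109
⌊468/109⌋ = 4, remainder 32
⌊109/32⌋ = 3, remainder 13
⌊32/13⌋ = 2, remainder 6

2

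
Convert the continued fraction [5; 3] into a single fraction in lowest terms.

Start with 3.
5 + 1/(3/1) = 5 + 1/3 = 16/3

16/3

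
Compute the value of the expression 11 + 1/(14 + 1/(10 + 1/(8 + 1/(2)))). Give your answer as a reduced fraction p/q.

26847/2425

a_0 = 11: 11/1
a_1 = 14: 155/14
a_2 = 10: 1561/141
a_3 = 8: 12643/1142
a_4 = 2: 26847/2425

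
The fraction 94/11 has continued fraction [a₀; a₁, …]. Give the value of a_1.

Apply division with remainder until the remainder is 0:
94 ÷ 11 → quotient 8, remainder 6
11 ÷ 6 → quotient 1, remainder 5

1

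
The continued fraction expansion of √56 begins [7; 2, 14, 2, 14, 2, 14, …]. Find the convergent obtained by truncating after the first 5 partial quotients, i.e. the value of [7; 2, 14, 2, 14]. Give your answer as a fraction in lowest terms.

6503/869

Use the convergent recurrence hₖ = aₖ·hₖ₋₁ + hₖ₋₂ (and likewise for the denominators kₖ):
a_0 = 7: 7/1
a_1 = 2: 15/2
a_2 = 14: 217/29
a_3 = 2: 449/60
a_4 = 14: 6503/869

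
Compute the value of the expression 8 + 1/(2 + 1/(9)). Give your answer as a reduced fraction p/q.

Starting at the tail and folding back:
Start with 9.
2 + 1/(9/1) = 2 + 1/9 = 19/9
8 + 1/(19/9) = 8 + 9/19 = 161/19

161/19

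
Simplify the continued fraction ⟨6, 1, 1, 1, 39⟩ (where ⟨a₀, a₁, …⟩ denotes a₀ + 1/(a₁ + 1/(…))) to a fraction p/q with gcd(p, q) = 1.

793/119

Start with 39.
1 + 1/(39/1) = 1 + 1/39 = 40/39
1 + 1/(40/39) = 1 + 39/40 = 79/40
1 + 1/(79/40) = 1 + 40/79 = 119/79
6 + 1/(119/79) = 6 + 79/119 = 793/119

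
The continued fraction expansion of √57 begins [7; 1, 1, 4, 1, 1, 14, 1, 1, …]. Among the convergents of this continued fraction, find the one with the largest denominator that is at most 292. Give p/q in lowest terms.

2197/291

a_0 = 7: 7/1  (≤ bound)
a_1 = 1: 8/1  (≤ bound)
a_2 = 1: 15/2  (≤ bound)
a_3 = 4: 68/9  (≤ bound)
a_4 = 1: 83/11  (≤ bound)
a_5 = 1: 151/20  (≤ bound)
a_6 = 14: 2197/291  (≤ bound)
a_7 = 1: 2348/311  (> 292, stop)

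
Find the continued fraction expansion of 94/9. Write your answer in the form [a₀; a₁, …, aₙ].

⌊94/9⌋ = 10, remainder 4
⌊9/4⌋ = 2, remainder 1
⌊4/1⌋ = 4, remainder 0

[10; 2, 4]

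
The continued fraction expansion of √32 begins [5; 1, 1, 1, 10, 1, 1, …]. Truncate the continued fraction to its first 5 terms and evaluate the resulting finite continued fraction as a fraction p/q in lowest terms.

181/32

Starting at the tail and folding back:
Start with 10.
1 + 1/(10/1) = 1 + 1/10 = 11/10
1 + 1/(11/10) = 1 + 10/11 = 21/11
1 + 1/(21/11) = 1 + 11/21 = 32/21
5 + 1/(32/21) = 5 + 21/32 = 181/32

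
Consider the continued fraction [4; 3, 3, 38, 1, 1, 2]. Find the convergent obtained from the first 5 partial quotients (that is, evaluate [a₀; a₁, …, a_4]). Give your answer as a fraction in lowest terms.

Compute successive convergents:
a_0 = 4: 4/1
a_1 = 3: 13/3
a_2 = 3: 43/10
a_3 = 38: 1647/383
a_4 = 1: 1690/393

1690/393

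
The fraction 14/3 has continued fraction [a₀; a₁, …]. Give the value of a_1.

1

Apply division with remainder until the remainder is 0:
14 ÷ 3 → quotient 4, remainder 2
3 ÷ 2 → quotient 1, remainder 1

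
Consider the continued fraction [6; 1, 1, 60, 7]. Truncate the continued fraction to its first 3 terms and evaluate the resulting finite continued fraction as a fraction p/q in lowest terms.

a_0 = 6: 6/1
a_1 = 1: 7/1
a_2 = 1: 13/2

13/2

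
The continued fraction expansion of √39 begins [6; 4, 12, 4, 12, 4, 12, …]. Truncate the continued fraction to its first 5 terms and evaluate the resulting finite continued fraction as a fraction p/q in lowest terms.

Start with 12.
4 + 1/(12/1) = 4 + 1/12 = 49/12
12 + 1/(49/12) = 12 + 12/49 = 600/49
4 + 1/(600/49) = 4 + 49/600 = 2449/600
6 + 1/(2449/600) = 6 + 600/2449 = 15294/2449

15294/2449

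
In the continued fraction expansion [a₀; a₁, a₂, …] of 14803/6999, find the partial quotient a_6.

2

14803 = 2·6999 + 805, so a_0 = 2
6999 = 8·805 + 559, so a_1 = 8
805 = 1·559 + 246, so a_2 = 1
559 = 2·246 + 67, so a_3 = 2
246 = 3·67 + 45, so a_4 = 3
67 = 1·45 + 22, so a_5 = 1
45 = 2·22 + 1, so a_6 = 2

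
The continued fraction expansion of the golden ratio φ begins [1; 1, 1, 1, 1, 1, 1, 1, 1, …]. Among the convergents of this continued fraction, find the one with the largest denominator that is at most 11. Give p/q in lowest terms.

a_0 = 1: 1/1  (≤ bound)
a_1 = 1: 2/1  (≤ bound)
a_2 = 1: 3/2  (≤ bound)
a_3 = 1: 5/3  (≤ bound)
a_4 = 1: 8/5  (≤ bound)
a_5 = 1: 13/8  (≤ bound)
a_6 = 1: 21/13  (> 11, stop)

13/8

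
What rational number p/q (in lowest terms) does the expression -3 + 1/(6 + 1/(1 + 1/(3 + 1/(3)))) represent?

Collapse the nested fraction from the inside out:
Start with 3.
3 + 1/(3/1) = 3 + 1/3 = 10/3
1 + 1/(10/3) = 1 + 3/10 = 13/10
6 + 1/(13/10) = 6 + 10/13 = 88/13
-3 + 1/(88/13) = -3 + 13/88 = -251/88

-251/88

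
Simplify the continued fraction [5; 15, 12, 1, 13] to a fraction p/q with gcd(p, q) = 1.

13826/2729

Compute successive convergents:
a_0 = 5: 5/1
a_1 = 15: 76/15
a_2 = 12: 917/181
a_3 = 1: 993/196
a_4 = 13: 13826/2729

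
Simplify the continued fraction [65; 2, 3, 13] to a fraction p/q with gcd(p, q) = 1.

Use the convergent recurrence hₖ = aₖ·hₖ₋₁ + hₖ₋₂ (and likewise for the denominators kₖ):
a_0 = 65: 65/1
a_1 = 2: 131/2
a_2 = 3: 458/7
a_3 = 13: 6085/93

6085/93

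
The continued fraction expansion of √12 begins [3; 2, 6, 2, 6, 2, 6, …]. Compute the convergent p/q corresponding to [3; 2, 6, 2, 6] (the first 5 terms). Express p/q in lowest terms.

Build up convergents one term at a time:
a_0 = 3: 3/1
a_1 = 2: 7/2
a_2 = 6: 45/13
a_3 = 2: 97/28
a_4 = 6: 627/181

627/181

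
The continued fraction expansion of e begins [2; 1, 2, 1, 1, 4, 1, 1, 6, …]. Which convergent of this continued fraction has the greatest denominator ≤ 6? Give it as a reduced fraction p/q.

List convergents until the denominator exceeds the bound:
a_0 = 2: 2/1  (≤ bound)
a_1 = 1: 3/1  (≤ bound)
a_2 = 2: 8/3  (≤ bound)
a_3 = 1: 11/4  (≤ bound)
a_4 = 1: 19/7  (> 6, stop)

11/4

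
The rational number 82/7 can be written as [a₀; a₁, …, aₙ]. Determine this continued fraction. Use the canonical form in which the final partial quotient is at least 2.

[11; 1, 2, 2]

82 = 11·7 + 5, so a_0 = 11
7 = 1·5 + 2, so a_1 = 1
5 = 2·2 + 1, so a_2 = 2
2 = 2·1 + 0, so a_3 = 2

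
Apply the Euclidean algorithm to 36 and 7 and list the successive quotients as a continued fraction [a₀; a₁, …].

36 ÷ 7 → quotient 5, remainder 1
7 ÷ 1 → quotient 7, remainder 0

[5; 7]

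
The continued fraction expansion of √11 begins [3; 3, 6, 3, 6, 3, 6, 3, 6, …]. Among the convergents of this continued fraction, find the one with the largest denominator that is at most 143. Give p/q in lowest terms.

199/60

List convergents until the denominator exceeds the bound:
a_0 = 3: 3/1  (≤ bound)
a_1 = 3: 10/3  (≤ bound)
a_2 = 6: 63/19  (≤ bound)
a_3 = 3: 199/60  (≤ bound)
a_4 = 6: 1257/379  (> 143, stop)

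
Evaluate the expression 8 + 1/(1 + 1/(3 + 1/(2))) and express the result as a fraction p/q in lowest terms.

79/9

Collapse the nested fraction from the inside out:
Start with 2.
3 + 1/(2/1) = 3 + 1/2 = 7/2
1 + 1/(7/2) = 1 + 2/7 = 9/7
8 + 1/(9/7) = 8 + 7/9 = 79/9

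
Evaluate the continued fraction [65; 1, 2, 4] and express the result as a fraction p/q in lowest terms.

854/13

a_0 = 65: 65/1
a_1 = 1: 66/1
a_2 = 2: 197/3
a_3 = 4: 854/13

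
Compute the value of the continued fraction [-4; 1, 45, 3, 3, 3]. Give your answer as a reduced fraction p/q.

a_0 = -4: -4/1
a_1 = 1: -3/1
a_2 = 45: -139/46
a_3 = 3: -420/139
a_4 = 3: -1399/463
a_5 = 3: -4617/1528

-4617/1528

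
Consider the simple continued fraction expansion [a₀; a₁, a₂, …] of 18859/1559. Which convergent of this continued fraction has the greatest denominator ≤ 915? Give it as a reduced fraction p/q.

List convergents until the denominator exceeds the bound:
a_0 = 12: 12/1  (≤ bound)
a_1 = 10: 121/10  (≤ bound)
a_2 = 3: 375/31  (≤ bound)
a_3 = 12: 4621/382  (≤ bound)
a_4 = 4: 18859/1559  (> 915, stop)

4621/382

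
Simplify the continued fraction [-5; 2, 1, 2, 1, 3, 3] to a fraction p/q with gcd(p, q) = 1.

Start with 3.
3 + 1/(3/1) = 3 + 1/3 = 10/3
1 + 1/(10/3) = 1 + 3/10 = 13/10
2 + 1/(13/10) = 2 + 10/13 = 36/13
1 + 1/(36/13) = 1 + 13/36 = 49/36
2 + 1/(49/36) = 2 + 36/49 = 134/49
-5 + 1/(134/49) = -5 + 49/134 = -621/134

-621/134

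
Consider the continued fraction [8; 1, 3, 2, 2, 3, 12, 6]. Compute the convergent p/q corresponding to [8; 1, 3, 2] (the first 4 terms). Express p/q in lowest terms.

a_0 = 8: 8/1
a_1 = 1: 9/1
a_2 = 3: 35/4
a_3 = 2: 79/9

79/9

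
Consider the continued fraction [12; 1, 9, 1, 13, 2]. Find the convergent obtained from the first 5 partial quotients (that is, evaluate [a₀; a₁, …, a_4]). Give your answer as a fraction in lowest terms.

1975/153

Work from the innermost term outward:
Start with 13.
1 + 1/(13/1) = 1 + 1/13 = 14/13
9 + 1/(14/13) = 9 + 13/14 = 139/14
1 + 1/(139/14) = 1 + 14/139 = 153/139
12 + 1/(153/139) = 12 + 139/153 = 1975/153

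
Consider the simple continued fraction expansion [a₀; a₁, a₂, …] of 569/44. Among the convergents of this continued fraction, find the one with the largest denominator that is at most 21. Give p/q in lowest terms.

194/15

a_0 = 12: 12/1  (≤ bound)
a_1 = 1: 13/1  (≤ bound)
a_2 = 13: 181/14  (≤ bound)
a_3 = 1: 194/15  (≤ bound)
a_4 = 2: 569/44  (> 21, stop)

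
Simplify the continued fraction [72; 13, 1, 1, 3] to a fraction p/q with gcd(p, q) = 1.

Start with 3.
1 + 1/(3/1) = 1 + 1/3 = 4/3
1 + 1/(4/3) = 1 + 3/4 = 7/4
13 + 1/(7/4) = 13 + 4/7 = 95/7
72 + 1/(95/7) = 72 + 7/95 = 6847/95

6847/95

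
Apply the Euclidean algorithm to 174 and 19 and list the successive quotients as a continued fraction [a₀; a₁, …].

[9; 6, 3]

⌊174/19⌋ = 9, remainder 3
⌊19/3⌋ = 6, remainder 1
⌊3/1⌋ = 3, remainder 0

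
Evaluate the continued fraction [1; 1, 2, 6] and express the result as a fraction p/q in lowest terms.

32/19

Compute successive convergents:
a_0 = 1: 1/1
a_1 = 1: 2/1
a_2 = 2: 5/3
a_3 = 6: 32/19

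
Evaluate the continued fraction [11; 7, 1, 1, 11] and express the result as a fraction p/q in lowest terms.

1926/173

Start with 11.
1 + 1/(11/1) = 1 + 1/11 = 12/11
1 + 1/(12/11) = 1 + 11/12 = 23/12
7 + 1/(23/12) = 7 + 12/23 = 173/23
11 + 1/(173/23) = 11 + 23/173 = 1926/173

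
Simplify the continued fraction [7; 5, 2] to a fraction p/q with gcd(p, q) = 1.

Use the convergent recurrence hₖ = aₖ·hₖ₋₁ + hₖ₋₂ (and likewise for the denominators kₖ):
a_0 = 7: 7/1
a_1 = 5: 36/5
a_2 = 2: 79/11

79/11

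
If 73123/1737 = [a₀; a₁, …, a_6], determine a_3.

Repeatedly divide and take the remainder:
73123 ÷ 1737 → quotient 42, remainder 169
1737 ÷ 169 → quotient 10, remainder 47
169 ÷ 47 → quotient 3, remainder 28
47 ÷ 28 → quotient 1, remainder 19

1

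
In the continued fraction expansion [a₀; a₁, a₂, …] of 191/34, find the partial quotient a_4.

1

191 ÷ 34 → quotient 5, remainder 21
34 ÷ 21 → quotient 1, remainder 13
21 ÷ 13 → quotient 1, remainder 8
13 ÷ 8 → quotient 1, remainder 5
8 ÷ 5 → quotient 1, remainder 3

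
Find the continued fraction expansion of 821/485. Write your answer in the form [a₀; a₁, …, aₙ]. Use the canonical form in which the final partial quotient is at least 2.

Run the Euclidean algorithm, recording each quotient:
⌊821/485⌋ = 1, remainder 336
⌊485/336⌋ = 1, remainder 149
⌊336/149⌋ = 2, remainder 38
⌊149/38⌋ = 3, remainder 35
⌊38/35⌋ = 1, remainder 3
⌊35/3⌋ = 11, remainder 2
⌊3/2⌋ = 1, remainder 1
⌊2/1⌋ = 2, remainder 0

[1; 1, 2, 3, 1, 11, 1, 2]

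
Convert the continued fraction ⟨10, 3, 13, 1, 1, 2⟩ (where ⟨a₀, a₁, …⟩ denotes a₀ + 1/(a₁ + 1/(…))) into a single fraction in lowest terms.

Use the convergent recurrence hₖ = aₖ·hₖ₋₁ + hₖ₋₂ (and likewise for the denominators kₖ):
a_0 = 10: 10/1
a_1 = 3: 31/3
a_2 = 13: 413/40
a_3 = 1: 444/43
a_4 = 1: 857/83
a_5 = 2: 2158/209

2158/209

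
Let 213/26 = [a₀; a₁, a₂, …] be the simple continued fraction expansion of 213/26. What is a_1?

5

213 = 8·26 + 5, so a_0 = 8
26 = 5·5 + 1, so a_1 = 5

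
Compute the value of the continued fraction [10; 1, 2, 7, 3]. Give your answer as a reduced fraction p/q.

Starting at the tail and folding back:
Start with 3.
7 + 1/(3/1) = 7 + 1/3 = 22/3
2 + 1/(22/3) = 2 + 3/22 = 47/22
1 + 1/(47/22) = 1 + 22/47 = 69/47
10 + 1/(69/47) = 10 + 47/69 = 737/69

737/69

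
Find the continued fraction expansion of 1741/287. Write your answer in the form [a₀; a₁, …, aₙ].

⌊1741/287⌋ = 6, remainder 19
⌊287/19⌋ = 15, remainder 2
⌊19/2⌋ = 9, remainder 1
⌊2/1⌋ = 2, remainder 0

[6; 15, 9, 2]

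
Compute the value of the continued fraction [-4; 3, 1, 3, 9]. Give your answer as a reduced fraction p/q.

-519/139

a_0 = -4: -4/1
a_1 = 3: -11/3
a_2 = 1: -15/4
a_3 = 3: -56/15
a_4 = 9: -519/139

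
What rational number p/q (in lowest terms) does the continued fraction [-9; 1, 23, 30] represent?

Starting at the tail and folding back:
Start with 30.
23 + 1/(30/1) = 23 + 1/30 = 691/30
1 + 1/(691/30) = 1 + 30/691 = 721/691
-9 + 1/(721/691) = -9 + 691/721 = -5798/721

-5798/721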